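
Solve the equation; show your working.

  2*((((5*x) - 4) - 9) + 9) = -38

Step 1. [2*((((5*x) - 4) - 9) + 9) = -38] leading coefficient 2: divide by 2, so div: (((5*x) - 4) - 9) + 9 = -19.
Step 2. [(((5*x) - 4) - 9) + 9 = -19] +9 is outermost — subtract 9 both sides ⇒ sub: ((5*x) - 4) - 9 = -28.
Step 3. [((5*x) - 4) - 9 = -28] -9 is outermost — add 9 both sides ⇒ sub: (5*x) - 4 = -19.
Step 4. [(5*x) - 4 = -19] peel the -4: add 4 from each side. So sub: 5*x = -15.
Step 5. [5*x = -15] 5·(inner) — divide through by 5 ⇒ div: x = -3.

Answer: x ∈ {-3}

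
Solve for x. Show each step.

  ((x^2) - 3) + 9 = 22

Step 1. [((x^2) - 3) + 9 = 22] 9 comes off first (subtract 9) ⇒ sub: (x^2) - 3 = 13.
Step 2. [(x^2) - 3 = 13] peel the -3: add 3 from each side. So sub: x^2 = 16.
Step 3. [x^2 = 16] √ both sides: 16 ≥ 0 gives two branches ⇒ sqrt: x = 4 or -4.

Answer: x ∈ {-4, 4}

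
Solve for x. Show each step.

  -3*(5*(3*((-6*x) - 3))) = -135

Step 1. [-3*(5*(3*((-6*x) - 3))) = -135] leading coefficient -3: divide by -3, so div: 5*(3*((-6*x) - 3)) = 45.
Step 2. [5*(3*((-6*x) - 3)) = 45] 5 out front; divide by 5 ⇒ div: 3*((-6*x) - 3) = 9.
Step 3. [3*((-6*x) - 3) = 9] leading coefficient 3: divide by 3 ⇒ div: (-6*x) - 3 = 3.
Step 4. [(-6*x) - 3 = 3] -3 is outermost — add 3 both sides ⇒ sub: -6*x = 6.
Step 5. [-6*x = 6] leading coefficient -6: divide by -6. So div: x = -1.

Answer: x ∈ {-1}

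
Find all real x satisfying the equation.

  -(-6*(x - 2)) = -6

Step 1. [-(-6*(x - 2)) = -6] LHS negated; negate both sides, so neg: -6*(x - 2) = 6.
Step 2. [-6*(x - 2) = 6] leading coefficient -6: divide by -6. So div: x - 2 = -1.
Step 3. [x - 2 = -1] the outer -2 inverts by adding 2, so sub: x = 1.

Answer: x ∈ {1}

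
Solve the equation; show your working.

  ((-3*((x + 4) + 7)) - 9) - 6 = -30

Step 1. [((-3*((x + 4) + 7)) - 9) - 6 = -30] the outer -6 inverts by adding 6, so sub: (-3*((x + 4) + 7)) - 9 = -24.
Step 2. [(-3*((x + 4) + 7)) - 9 = -24] -3 | LHS and -3 | -24: pull -3 out. So factor: ((x + 4) + 7) + 3 = 8.
Step 3. [((x + 4) + 7) + 3 = 8] subtract 3: x sits inside (… + 3). So sub: (x + 4) + 7 = 5.
Step 4. [(x + 4) + 7 = 5] peel the +7: subtract 7 from each side ⇒ sub: x + 4 = -2.
Step 5. [x + 4 = -2] the outer +4 inverts by subtracting 4, so sub: x = -6.

Answer: x ∈ {-6}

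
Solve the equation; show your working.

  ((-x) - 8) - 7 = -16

Step 1. [((-x) - 8) - 7 = -16] the outer -7 inverts by adding 7 ⇒ sub: (-x) - 8 = -9.
Step 2. [(-x) - 8 = -9] 8 comes off first (add 8) ⇒ sub: -x = -1.
Step 3. [-x = -1] flip signs both sides. So neg: x = 1.

Answer: x ∈ {1}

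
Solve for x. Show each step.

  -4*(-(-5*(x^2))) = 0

Step 1. [-4*(-(-5*(x^2))) = 0] -4 out front; divide by -4 ⇒ div: -(-5*(x^2)) = 0.
Step 2. [-(-5*(x^2)) = 0] leading − — multiply by −1, so neg: -5*(x^2) = 0.
Step 3. [-5*(x^2) = 0] LHS = -5·(…); ÷-5 both sides, so div: x^2 = 0.
Step 4. [x^2 = 0] LHS squared, RHS 0 ≥ 0: apply √ (±). So sqrt: x = 0.

Answer: x ∈ {0}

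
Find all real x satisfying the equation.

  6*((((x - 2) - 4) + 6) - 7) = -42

Step 1. [6*((((x - 2) - 4) + 6) - 7) = -42] 6 out front; divide by 6 ⇒ div: (((x - 2) - 4) + 6) - 7 = -7.
Step 2. [(((x - 2) - 4) + 6) - 7 = -7] -7 is outermost — add 7 both sides ⇒ sub: ((x - 2) - 4) + 6 = 0.
Step 3. [((x - 2) - 4) + 6 = 0] +6 is outermost — subtract 6 both sides, so sub: (x - 2) - 4 = -6.
Step 4. [(x - 2) - 4 = -6] 4 comes off first (add 4), so sub: x - 2 = -2.
Step 5. [x - 2 = -2] peel the -2: add 2 from each side ⇒ sub: x = 0.

Answer: x ∈ {0}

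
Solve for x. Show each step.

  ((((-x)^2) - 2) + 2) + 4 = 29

Step 1. [((((-x)^2) - 2) + 2) + 4 = 29] peel the +4: subtract 4 from each side. So sub: (((-x)^2) - 2) + 2 = 25.
Step 2. [(((-x)^2) - 2) + 2 = 25] 2 comes off first (subtract 2) ⇒ sub: ((-x)^2) - 2 = 23.
Step 3. [((-x)^2) - 2 = 23] -2 is outermost — add 2 both sides. So sub: (-x)^2 = 25.
Step 4. [(-x)^2 = 25] 25 ≥ 0, LHS is (·)² — take ±√, so sqrt: -x = 5 or -5.
Step 5. [-x = 5 or -5] leading − — multiply by −1 ⇒ neg: x = -5 or 5.

Answer: x ∈ {-5, 5}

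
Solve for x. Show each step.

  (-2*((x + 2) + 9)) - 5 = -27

Step 1. [(-2*((x + 2) + 9)) - 5 = -27] 5 comes off first (add 5) ⇒ sub: -2*((x + 2) + 9) = -22.
Step 2. [-2*((x + 2) + 9) = -22] -2 out front; divide by -2 ⇒ div: (x + 2) + 9 = 11.
Step 3. [(x + 2) + 9 = 11] peel the +9: subtract 9 from each side. So sub: x + 2 = 2.
Step 4. [x + 2 = 2] +2 is outermost — subtract 2 both sides ⇒ sub: x = 0.

Answer: x ∈ {0}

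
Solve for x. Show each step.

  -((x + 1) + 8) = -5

Step 1. [-((x + 1) + 8) = -5] leading − — multiply by −1 ⇒ neg: (x + 1) + 8 = 5.
Step 2. [(x + 1) + 8 = 5] 8 comes off first (subtract 8), so sub: x + 1 = -3.
Step 3. [x + 1 = -3] peel the +1: subtract 1 from each side ⇒ sub: x = -4.

Answer: x ∈ {-4}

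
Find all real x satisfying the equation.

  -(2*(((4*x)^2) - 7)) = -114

Step 1. [-(2*(((4*x)^2) - 7)) = -114] LHS negated; negate both sides, so neg: 2*(((4*x)^2) - 7) = 114.
Step 2. [2*(((4*x)^2) - 7) = 114] 2 out front; divide by 2, so div: ((4*x)^2) - 7 = 57.
Step 3. [((4*x)^2) - 7 = 57] the outer -7 inverts by adding 7 ⇒ sub: (4*x)^2 = 64.
Step 4. [(4*x)^2 = 64] 64 ≥ 0, LHS is (·)² — take ±√, so sqrt: 4*x = 8 or -8.
Step 5. [4*x = 8 or -8] LHS = 4·(…); ÷4 both sides. So div: x = 2 or -2.

Answer: x ∈ {-2, 2}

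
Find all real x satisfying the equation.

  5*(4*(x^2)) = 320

Step 1. [5*(4*(x^2)) = 320] 5 out front; divide by 5, so div: 4*(x^2) = 64.
Step 2. [4*(x^2) = 64] LHS = 4·(…); ÷4 both sides ⇒ div: x^2 = 16.
Step 3. [x^2 = 16] √ both sides: 16 ≥ 0 gives two branches ⇒ sqrt: x = 4 or -4.

Answer: x ∈ {-4, 4}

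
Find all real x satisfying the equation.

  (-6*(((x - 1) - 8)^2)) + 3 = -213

Step 1. [(-6*(((x - 1) - 8)^2)) + 3 = -213] +3 is outermost — subtract 3 both sides ⇒ sub: -6*(((x - 1) - 8)^2) = -216.
Step 2. [-6*(((x - 1) - 8)^2) = -216] -6·(inner) — divide through by -6 ⇒ div: ((x - 1) - 8)^2 = 36.
Step 3. [((x - 1) - 8)^2 = 36] √ both sides: 36 ≥ 0 gives two branches, so sqrt: (x - 1) - 8 = 6 or -6.
Step 4. [(x - 1) - 8 = 6 or -6] the outer -8 inverts by adding 8 ⇒ sub: x - 1 = 14 or 2.
Step 5. [x - 1 = 14 or 2] add 1: x sits inside (… - 1) ⇒ sub: x = 15 or 3.

Answer: x ∈ {3, 15}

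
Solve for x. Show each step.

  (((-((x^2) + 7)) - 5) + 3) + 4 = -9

Step 1. [(((-((x^2) + 7)) - 5) + 3) + 4 = -9] the outer +4 inverts by subtracting 4 ⇒ sub: ((-((x^2) + 7)) - 5) + 3 = -13.
Step 2. [((-((x^2) + 7)) - 5) + 3 = -13] peel the +3: subtract 3 from each side ⇒ sub: (-((x^2) + 7)) - 5 = -16.
Step 3. [(-((x^2) + 7)) - 5 = -16] the outer -5 inverts by adding 5, so sub: -((x^2) + 7) = -11.
Step 4. [-((x^2) + 7) = -11] LHS negated; negate both sides, so neg: (x^2) + 7 = 11.
Step 5. [(x^2) + 7 = 11] 7 comes off first (subtract 7) ⇒ sub: x^2 = 4.
Step 6. [x^2 = 4] √ both sides: 4 ≥ 0 gives two branches ⇒ sqrt: x = 2 or -2.

Answer: x ∈ {-2, 2}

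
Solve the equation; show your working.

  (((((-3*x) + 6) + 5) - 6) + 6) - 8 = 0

Step 1. [(((((-3*x) + 6) + 5) - 6) + 6) - 8 = 0] -8 is outermost — add 8 both sides ⇒ sub: ((((-3*x) + 6) + 5) - 6) + 6 = 8.
Step 2. [((((-3*x) + 6) + 5) - 6) + 6 = 8] the outer +6 inverts by subtracting 6. So sub: (((-3*x) + 6) + 5) - 6 = 2.
Step 3. [(((-3*x) + 6) + 5) - 6 = 2] peel the -6: add 6 from each side ⇒ sub: ((-3*x) + 6) + 5 = 8.
Step 4. [((-3*x) + 6) + 5 = 8] the outer +5 inverts by subtracting 5. So sub: (-3*x) + 6 = 3.
Step 5. [(-3*x) + 6 = 3] 6 comes off first (subtract 6). So sub: -3*x = -3.
Step 6. [-3*x = -3] LHS = -3·(…); ÷-3 both sides. So div: x = 1.

Answer: x ∈ {1}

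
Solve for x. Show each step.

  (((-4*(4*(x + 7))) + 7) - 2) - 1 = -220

Step 1. [(((-4*(4*(x + 7))) + 7) - 2) - 1 = -220] the outer -1 inverts by adding 1. So sub: ((-4*(4*(x + 7))) + 7) - 2 = -219.
Step 2. [((-4*(4*(x + 7))) + 7) - 2 = -219] add 2: x sits inside (… - 2) ⇒ sub: (-4*(4*(x + 7))) + 7 = -217.
Step 3. [(-4*(4*(x + 7))) + 7 = -217] the outer +7 inverts by subtracting 7. So sub: -4*(4*(x + 7)) = -224.
Step 4. [-4*(4*(x + 7)) = -224] divide by the outer -4. So div: 4*(x + 7) = 56.
Step 5. [4*(x + 7) = 56] 4 out front; divide by 4. So div: x + 7 = 14.
Step 6. [x + 7 = 14] +7 is outermost — subtract 7 both sides, so sub: x = 7.

Answer: x ∈ {7}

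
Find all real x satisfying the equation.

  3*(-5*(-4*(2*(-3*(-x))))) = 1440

Step 1. [3*(-5*(-4*(2*(-3*(-x))))) = 1440] 3·(inner) — divide through by 3 ⇒ div: -5*(-4*(2*(-3*(-x)))) = 480.
Step 2. [-5*(-4*(2*(-3*(-x)))) = 480] divide by the outer -5, so div: -4*(2*(-3*(-x))) = -96.
Step 3. [-4*(2*(-3*(-x))) = -96] divide by the outer -4 ⇒ div: 2*(-3*(-x)) = 24.
Step 4. [2*(-3*(-x)) = 24] leading coefficient 2: divide by 2. So div: -3*(-x) = 12.
Step 5. [-3*(-x) = 12] divide by the outer -3, so div: -x = -4.
Step 6. [-x = -4] flip signs both sides, so neg: x = 4.

Answer: x ∈ {4}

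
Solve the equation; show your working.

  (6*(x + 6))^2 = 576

Step 1. [(6*(x + 6))^2 = 576] LHS squared, RHS 576 ≥ 0: apply √ (±) ⇒ sqrt: 6*(x + 6) = 24 or -24.
Step 2. [6*(x + 6) = 24 or -24] divide by the outer 6 ⇒ div: x + 6 = 4 or -4.
Step 3. [x + 6 = 4 or -4] subtract 6: x sits inside (… + 6) ⇒ sub: x = -2 or -10.

Answer: x ∈ {-10, -2}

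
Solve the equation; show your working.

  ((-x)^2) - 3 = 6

Step 1. [((-x)^2) - 3 = 6] 3 comes off first (add 3) ⇒ sub: (-x)^2 = 9.
Step 2. [(-x)^2 = 9] LHS squared, RHS 9 ≥ 0: apply √ (±), so sqrt: -x = 3 or -3.
Step 3. [-x = 3 or -3] flip signs both sides. So neg: x = -3 or 3.

Answer: x ∈ {-3, 3}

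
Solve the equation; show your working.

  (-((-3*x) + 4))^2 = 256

Step 1. [(-((-3*x) + 4))^2 = 256] √ both sides: 256 ≥ 0 gives two branches. So sqrt: -((-3*x) + 4) = 16 or -16.
Step 2. [-((-3*x) + 4) = 16 or -16] flip signs both sides, so neg: (-3*x) + 4 = -16 or 16.
Step 3. [(-3*x) + 4 = -16 or 16] 4 comes off first (subtract 4), so sub: -3*x = -20 or 12.
Step 4. [-3*x = -20 or 12] LHS = -3·(…); ÷-3 both sides ⇒ div: x = 20/3 or -4.

Answer: x ∈ {-4, 20/3}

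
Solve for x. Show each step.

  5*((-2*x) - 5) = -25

Step 1. [5*((-2*x) - 5) = -25] 5·(inner) — divide through by 5 ⇒ div: (-2*x) - 5 = -5.
Step 2. [(-2*x) - 5 = -5] 5 comes off first (add 5) ⇒ sub: -2*x = 0.
Step 3. [-2*x = 0] -2 out front; divide by -2, so div: x = 0.

Answer: x ∈ {0}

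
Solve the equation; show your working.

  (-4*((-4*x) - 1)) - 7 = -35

Step 1. [(-4*((-4*x) - 1)) - 7 = -35] -7 is outermost — add 7 both sides, so sub: -4*((-4*x) - 1) = -28.
Step 2. [-4*((-4*x) - 1) = -28] -4·(inner) — divide through by -4 ⇒ div: (-4*x) - 1 = 7.
Step 3. [(-4*x) - 1 = 7] -1 is outermost — add 1 both sides. So sub: -4*x = 8.
Step 4. [-4*x = 8] -4 out front; divide by -4 ⇒ div: x = -2.

Answer: x ∈ {-2}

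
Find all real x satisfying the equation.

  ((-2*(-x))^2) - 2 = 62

Step 1. [((-2*(-x))^2) - 2 = 62] the outer -2 inverts by adding 2 ⇒ sub: (-2*(-x))^2 = 64.
Step 2. [(-2*(-x))^2 = 64] √ both sides: 64 ≥ 0 gives two branches, so sqrt: -2*(-x) = 8 or -8.
Step 3. [-2*(-x) = 8 or -8] -2 out front; divide by -2. So div: -x = -4 or 4.
Step 4. [-x = -4 or 4] LHS negated; negate both sides. So neg: x = 4 or -4.

Answer: x ∈ {-4, 4}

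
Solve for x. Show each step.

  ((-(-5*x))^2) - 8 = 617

Step 1. [((-(-5*x))^2) - 8 = 617] the outer -8 inverts by adding 8, so sub: (-(-5*x))^2 = 625.
Step 2. [(-(-5*x))^2 = 625] √ both sides: 625 ≥ 0 gives two branches ⇒ sqrt: -(-5*x) = 25 or -25.
Step 3. [-(-5*x) = 25 or -25] LHS negated; negate both sides, so neg: -5*x = -25 or 25.
Step 4. [-5*x = -25 or 25] LHS = -5·(…); ÷-5 both sides, so div: x = 5 or -5.

Answer: x ∈ {-5, 5}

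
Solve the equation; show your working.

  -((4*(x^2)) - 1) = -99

Step 1. [-((4*(x^2)) - 1) = -99] leading − — multiply by −1, so neg: (4*(x^2)) - 1 = 99.
Step 2. [(4*(x^2)) - 1 = 99] add 1: x sits inside (… - 1), so sub: 4*(x^2) = 100.
Step 3. [4*(x^2) = 100] 4 out front; divide by 4. So div: x^2 = 25.
Step 4. [x^2 = 25] √ both sides: 25 ≥ 0 gives two branches. So sqrt: x = 5 or -5.

Answer: x ∈ {-5, 5}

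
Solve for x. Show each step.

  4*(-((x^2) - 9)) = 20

Step 1. [4*(-((x^2) - 9)) = 20] leading coefficient 4: divide by 4 ⇒ div: -((x^2) - 9) = 5.
Step 2. [-((x^2) - 9) = 5] flip signs both sides. So neg: (x^2) - 9 = -5.
Step 3. [(x^2) - 9 = -5] -9 is outermost — add 9 both sides, so sub: x^2 = 4.
Step 4. [x^2 = 4] √ both sides: 4 ≥ 0 gives two branches, so sqrt: x = 2 or -2.

Answer: x ∈ {-2, 2}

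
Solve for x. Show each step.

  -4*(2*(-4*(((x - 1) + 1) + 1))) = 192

Step 1. [-4*(2*(-4*(((x - 1) + 1) + 1))) = 192] LHS = -4·(…); ÷-4 both sides. So div: 2*(-4*(((x - 1) + 1) + 1)) = -48.
Step 2. [2*(-4*(((x - 1) + 1) + 1)) = -48] 2·(inner) — divide through by 2 ⇒ div: -4*(((x - 1) + 1) + 1) = -24.
Step 3. [-4*(((x - 1) + 1) + 1) = -24] LHS = -4·(…); ÷-4 both sides, so div: ((x - 1) + 1) + 1 = 6.
Step 4. [((x - 1) + 1) + 1 = 6] 1 comes off first (subtract 1) ⇒ sub: (x - 1) + 1 = 5.
Step 5. [(x - 1) + 1 = 5] peel the +1: subtract 1 from each side, so sub: x - 1 = 4.
Step 6. [x - 1 = 4] add 1: x sits inside (… - 1). So sub: x = 5.

Answer: x ∈ {5}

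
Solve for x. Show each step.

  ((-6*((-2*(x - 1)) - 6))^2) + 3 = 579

Step 1. [((-6*((-2*(x - 1)) - 6))^2) + 3 = 579] subtract 3: x sits inside (… + 3) ⇒ sub: (-6*((-2*(x - 1)) - 6))^2 = 576.
Step 2. [(-6*((-2*(x - 1)) - 6))^2 = 576] √ both sides: 576 ≥ 0 gives two branches. So sqrt: -6*((-2*(x - 1)) - 6) = 24 or -24.
Step 3. [-6*((-2*(x - 1)) - 6) = 24 or -24] LHS = -6·(…); ÷-6 both sides. So div: (-2*(x - 1)) - 6 = -4 or 4.
Step 4. [(-2*(x - 1)) - 6 = -4 or 4] the outer -6 inverts by adding 6, so sub: -2*(x - 1) = 2 or 10.
Step 5. [-2*(x - 1) = 2 or 10] divide by the outer -2. So div: x - 1 = -1 or -5.
Step 6. [x - 1 = -1 or -5] 1 comes off first (add 1) ⇒ sub: x = 0 or -4.

Answer: x ∈ {-4, 0}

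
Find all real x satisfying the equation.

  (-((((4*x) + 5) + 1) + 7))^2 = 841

Step 1. [(-((((4*x) + 5) + 1) + 7))^2 = 841] LHS squared, RHS 841 ≥ 0: apply √ (±), so sqrt: -((((4*x) + 5) + 1) + 7) = 29 or -29.
Step 2. [-((((4*x) + 5) + 1) + 7) = 29 or -29] flip signs both sides. So neg: (((4*x) + 5) + 1) + 7 = -29 or 29.
Step 3. [(((4*x) + 5) + 1) + 7 = -29 or 29] 7 comes off first (subtract 7). So sub: ((4*x) + 5) + 1 = -36 or 22.
Step 4. [((4*x) + 5) + 1 = -36 or 22] subtract 1: x sits inside (… + 1), so sub: (4*x) + 5 = -37 or 21.
Step 5. [(4*x) + 5 = -37 or 21] subtract 5: x sits inside (… + 5) ⇒ sub: 4*x = -42 or 16.
Step 6. [4*x = -42 or 16] leading coefficient 4: divide by 4, so div: x = -21/2 or 4.

Answer: x ∈ {-21/2, 4}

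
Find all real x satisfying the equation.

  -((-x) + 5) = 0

Step 1. [-((-x) + 5) = 0] flip signs both sides, so neg: (-x) + 5 = 0.
Step 2. [(-x) + 5 = 0] the outer +5 inverts by subtracting 5. So sub: -x = -5.
Step 3. [-x = -5] LHS negated; negate both sides. So neg: x = 5.

Answer: x ∈ {5}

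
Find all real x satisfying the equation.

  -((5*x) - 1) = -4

Step 1. [-((5*x) - 1) = -4] flip signs both sides ⇒ neg: (5*x) - 1 = 4.
Step 2. [(5*x) - 1 = 4] 1 comes off first (add 1). So sub: 5*x = 5.
Step 3. [5*x = 5] divide by the outer 5, so div: x = 1.

Answer: x ∈ {1}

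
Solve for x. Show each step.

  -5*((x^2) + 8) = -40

Step 1. [-5*((x^2) + 8) = -40] divide by the outer -5 ⇒ div: (x^2) + 8 = 8.
Step 2. [(x^2) + 8 = 8] peel the +8: subtract 8 from each side. So sub: x^2 = 0.
Step 3. [x^2 = 0] LHS squared, RHS 0 ≥ 0: apply √ (±). So sqrt: x = 0.

Answer: x ∈ {0}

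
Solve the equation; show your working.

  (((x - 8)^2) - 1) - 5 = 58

Step 1. [(((x - 8)^2) - 1) - 5 = 58] peel the -5: add 5 from each side, so sub: ((x - 8)^2) - 1 = 63.
Step 2. [((x - 8)^2) - 1 = 63] add 1: x sits inside (… - 1) ⇒ sub: (x - 8)^2 = 64.
Step 3. [(x - 8)^2 = 64] LHS squared, RHS 64 ≥ 0: apply √ (±), so sqrt: x - 8 = 8 or -8.
Step 4. [x - 8 = 8 or -8] the outer -8 inverts by adding 8. So sub: x = 16 or 0.

Answer: x ∈ {0, 16}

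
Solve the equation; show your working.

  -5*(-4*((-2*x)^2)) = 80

Step 1. [-5*(-4*((-2*x)^2)) = 80] -5 out front; divide by -5. So div: -4*((-2*x)^2) = -16.
Step 2. [-4*((-2*x)^2) = -16] -4 out front; divide by -4. So div: (-2*x)^2 = 4.
Step 3. [(-2*x)^2 = 4] √ both sides: 4 ≥ 0 gives two branches. So sqrt: -2*x = 2 or -2.
Step 4. [-2*x = 2 or -2] LHS = -2·(…); ÷-2 both sides. So div: x = -1 or 1.

Answer: x ∈ {-1, 1}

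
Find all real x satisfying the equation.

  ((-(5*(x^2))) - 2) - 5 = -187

Step 1. [((-(5*(x^2))) - 2) - 5 = -187] the outer -5 inverts by adding 5 ⇒ sub: (-(5*(x^2))) - 2 = -182.
Step 2. [(-(5*(x^2))) - 2 = -182] add 2: x sits inside (… - 2), so sub: -(5*(x^2)) = -180.
Step 3. [-(5*(x^2)) = -180] flip signs both sides. So neg: 5*(x^2) = 180.
Step 4. [5*(x^2) = 180] LHS = 5·(…); ÷5 both sides. So div: x^2 = 36.
Step 5. [x^2 = 36] 36 ≥ 0, LHS is (·)² — take ±√. So sqrt: x = 6 or -6.

Answer: x ∈ {-6, 6}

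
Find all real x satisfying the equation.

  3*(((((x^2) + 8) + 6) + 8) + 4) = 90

Step 1. [3*(((((x^2) + 8) + 6) + 8) + 4) = 90] LHS = 3·(…); ÷3 both sides, so div: ((((x^2) + 8) + 6) + 8) + 4 = 30.
Step 2. [((((x^2) + 8) + 6) + 8) + 4 = 30] 4 comes off first (subtract 4). So sub: (((x^2) + 8) + 6) + 8 = 26.
Step 3. [(((x^2) + 8) + 6) + 8 = 26] 8 comes off first (subtract 8). So sub: ((x^2) + 8) + 6 = 18.
Step 4. [((x^2) + 8) + 6 = 18] +6 is outermost — subtract 6 both sides, so sub: (x^2) + 8 = 12.
Step 5. [(x^2) + 8 = 12] peel the +8: subtract 8 from each side. So sub: x^2 = 4.
Step 6. [x^2 = 4] √ both sides: 4 ≥ 0 gives two branches. So sqrt: x = 2 or -2.

Answer: x ∈ {-2, 2}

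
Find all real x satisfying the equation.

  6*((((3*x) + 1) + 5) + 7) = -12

Step 1. [6*((((3*x) + 1) + 5) + 7) = -12] divide by the outer 6 ⇒ div: (((3*x) + 1) + 5) + 7 = -2.
Step 2. [(((3*x) + 1) + 5) + 7 = -2] 7 comes off first (subtract 7). So sub: ((3*x) + 1) + 5 = -9.
Step 3. [((3*x) + 1) + 5 = -9] peel the +5: subtract 5 from each side ⇒ sub: (3*x) + 1 = -14.
Step 4. [(3*x) + 1 = -14] subtract 1: x sits inside (… + 1), so sub: 3*x = -15.
Step 5. [3*x = -15] divide by the outer 3 ⇒ div: x = -5.

Answer: x ∈ {-5}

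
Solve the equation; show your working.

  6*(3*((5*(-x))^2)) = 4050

Step 1. [6*(3*((5*(-x))^2)) = 4050] 6 out front; divide by 6, so div: 3*((5*(-x))^2) = 675.
Step 2. [3*((5*(-x))^2) = 675] 3 out front; divide by 3 ⇒ div: (5*(-x))^2 = 225.
Step 3. [(5*(-x))^2 = 225] LHS squared, RHS 225 ≥ 0: apply √ (±), so sqrt: 5*(-x) = 15 or -15.
Step 4. [5*(-x) = 15 or -15] leading coefficient 5: divide by 5. So div: -x = 3 or -3.
Step 5. [-x = 3 or -3] flip signs both sides, so neg: x = -3 or 3.

Answer: x ∈ {-3, 3}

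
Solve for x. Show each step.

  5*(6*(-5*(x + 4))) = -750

Step 1. [5*(6*(-5*(x + 4))) = -750] divide by the outer 5 ⇒ div: 6*(-5*(x + 4)) = -150.
Step 2. [6*(-5*(x + 4)) = -150] 6·(inner) — divide through by 6, so div: -5*(x + 4) = -25.
Step 3. [-5*(x + 4) = -25] divide by the outer -5 ⇒ div: x + 4 = 5.
Step 4. [x + 4 = 5] the outer +4 inverts by subtracting 4, so sub: x = 1.

Answer: x ∈ {1}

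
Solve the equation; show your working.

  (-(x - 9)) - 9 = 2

Step 1. [(-(x - 9)) - 9 = 2] 9 comes off first (add 9). So sub: -(x - 9) = 11.
Step 2. [-(x - 9) = 11] LHS negated; negate both sides ⇒ neg: x - 9 = -11.
Step 3. [x - 9 = -11] add 9: x sits inside (… - 9). So sub: x = -2.

Answer: x ∈ {-2}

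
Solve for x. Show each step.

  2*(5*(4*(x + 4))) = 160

Step 1. [2*(5*(4*(x + 4))) = 160] 2·(inner) — divide through by 2, so div: 5*(4*(x + 4)) = 80.
Step 2. [5*(4*(x + 4)) = 80] LHS = 5·(…); ÷5 both sides. So div: 4*(x + 4) = 16.
Step 3. [4*(x + 4) = 16] 4·(inner) — divide through by 4. So div: x + 4 = 4.
Step 4. [x + 4 = 4] 4 comes off first (subtract 4), so sub: x = 0.

Answer: x ∈ {0}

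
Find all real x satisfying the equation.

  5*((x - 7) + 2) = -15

Step 1. [5*((x - 7) + 2) = -15] LHS = 5·(…); ÷5 both sides ⇒ div: (x - 7) + 2 = -3.
Step 2. [(x - 7) + 2 = -3] peel the +2: subtract 2 from each side ⇒ sub: x - 7 = -5.
Step 3. [x - 7 = -5] add 7: x sits inside (… - 7), so sub: x = 2.

Answer: x ∈ {2}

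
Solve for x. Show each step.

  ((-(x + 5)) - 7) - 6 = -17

Step 1. [((-(x + 5)) - 7) - 6 = -17] 6 comes off first (add 6) ⇒ sub: (-(x + 5)) - 7 = -11.
Step 2. [(-(x + 5)) - 7 = -11] -7 is outermost — add 7 both sides ⇒ sub: -(x + 5) = -4.
Step 3. [-(x + 5) = -4] leading − — multiply by −1 ⇒ neg: x + 5 = 4.
Step 4. [x + 5 = 4] the outer +5 inverts by subtracting 5. So sub: x = -1.

Answer: x ∈ {-1}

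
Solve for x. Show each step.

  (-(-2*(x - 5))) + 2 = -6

Step 1. [(-(-2*(x - 5))) + 2 = -6] peel the +2: subtract 2 from each side, so sub: -(-2*(x - 5)) = -8.
Step 2. [-(-2*(x - 5)) = -8] flip signs both sides. So neg: -2*(x - 5) = 8.
Step 3. [-2*(x - 5) = 8] divide by the outer -2, so div: x - 5 = -4.
Step 4. [x - 5 = -4] peel the -5: add 5 from each side ⇒ sub: x = 1.

Answer: x ∈ {1}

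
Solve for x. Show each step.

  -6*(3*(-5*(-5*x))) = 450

Step 1. [-6*(3*(-5*(-5*x))) = 450] -6·(inner) — divide through by -6 ⇒ div: 3*(-5*(-5*x)) = -75.
Step 2. [3*(-5*(-5*x)) = -75] LHS = 3·(…); ÷3 both sides ⇒ div: -5*(-5*x) = -25.
Step 3. [-5*(-5*x) = -25] -5 out front; divide by -5, so div: -5*x = 5.
Step 4. [-5*x = 5] -5·(inner) — divide through by -5 ⇒ div: x = -1.

Answer: x ∈ {-1}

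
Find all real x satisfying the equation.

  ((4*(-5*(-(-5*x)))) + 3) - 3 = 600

Step 1. [((4*(-5*(-(-5*x)))) + 3) - 3 = 600] -3 is outermost — add 3 both sides ⇒ sub: (4*(-5*(-(-5*x)))) + 3 = 603.
Step 2. [(4*(-5*(-(-5*x)))) + 3 = 603] the outer +3 inverts by subtracting 3. So sub: 4*(-5*(-(-5*x))) = 600.
Step 3. [4*(-5*(-(-5*x))) = 600] LHS = 4·(…); ÷4 both sides. So div: -5*(-(-5*x)) = 150.
Step 4. [-5*(-(-5*x)) = 150] LHS = -5·(…); ÷-5 both sides, so div: -(-5*x) = -30.
Step 5. [-(-5*x) = -30] flip signs both sides, so neg: -5*x = 30.
Step 6. [-5*x = 30] -5·(inner) — divide through by -5. So div: x = -6.

Answer: x ∈ {-6}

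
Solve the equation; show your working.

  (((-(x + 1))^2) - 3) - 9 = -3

Step 1. [(((-(x + 1))^2) - 3) - 9 = -3] -9 is outermost — add 9 both sides, so sub: ((-(x + 1))^2) - 3 = 6.
Step 2. [((-(x + 1))^2) - 3 = 6] peel the -3: add 3 from each side. So sub: (-(x + 1))^2 = 9.
Step 3. [(-(x + 1))^2 = 9] √ both sides: 9 ≥ 0 gives two branches, so sqrt: -(x + 1) = 3 or -3.
Step 4. [-(x + 1) = 3 or -3] LHS negated; negate both sides, so neg: x + 1 = -3 or 3.
Step 5. [x + 1 = -3 or 3] peel the +1: subtract 1 from each side ⇒ sub: x = -4 or 2.

Answer: x ∈ {-4, 2}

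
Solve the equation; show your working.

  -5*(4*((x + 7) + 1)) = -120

Step 1. [-5*(4*((x + 7) + 1)) = -120] LHS = -5·(…); ÷-5 both sides ⇒ div: 4*((x + 7) + 1) = 24.
Step 2. [4*((x + 7) + 1) = 24] LHS = 4·(…); ÷4 both sides ⇒ div: (x + 7) + 1 = 6.
Step 3. [(x + 7) + 1 = 6] 1 comes off first (subtract 1). So sub: x + 7 = 5.
Step 4. [x + 7 = 5] peel the +7: subtract 7 from each side ⇒ sub: x = -2.

Answer: x ∈ {-2}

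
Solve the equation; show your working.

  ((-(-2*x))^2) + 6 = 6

Step 1. [((-(-2*x))^2) + 6 = 6] the outer +6 inverts by subtracting 6 ⇒ sub: (-(-2*x))^2 = 0.
Step 2. [(-(-2*x))^2 = 0] 0 ≥ 0, LHS is (·)² — take ±√. So sqrt: -(-2*x) = 0.
Step 3. [-(-2*x) = 0] flip signs both sides ⇒ neg: -2*x = 0.
Step 4. [-2*x = 0] -2 out front; divide by -2 ⇒ div: x = 0.

Answer: x ∈ {0}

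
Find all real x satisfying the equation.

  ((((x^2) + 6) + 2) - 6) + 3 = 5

Step 1. [((((x^2) + 6) + 2) - 6) + 3 = 5] 3 comes off first (subtract 3), so sub: (((x^2) + 6) + 2) - 6 = 2.
Step 2. [(((x^2) + 6) + 2) - 6 = 2] add 6: x sits inside (… - 6) ⇒ sub: ((x^2) + 6) + 2 = 8.
Step 3. [((x^2) + 6) + 2 = 8] 2 comes off first (subtract 2) ⇒ sub: (x^2) + 6 = 6.
Step 4. [(x^2) + 6 = 6] subtract 6: x sits inside (… + 6), so sub: x^2 = 0.
Step 5. [x^2 = 0] LHS squared, RHS 0 ≥ 0: apply √ (±). So sqrt: x = 0.

Answer: x ∈ {0}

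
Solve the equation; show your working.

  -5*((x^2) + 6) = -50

Step 1. [-5*((x^2) + 6) = -50] LHS = -5·(…); ÷-5 both sides. So div: (x^2) + 6 = 10.
Step 2. [(x^2) + 6 = 10] peel the +6: subtract 6 from each side. So sub: x^2 = 4.
Step 3. [x^2 = 4] √ both sides: 4 ≥ 0 gives two branches ⇒ sqrt: x = 2 or -2.

Answer: x ∈ {-2, 2}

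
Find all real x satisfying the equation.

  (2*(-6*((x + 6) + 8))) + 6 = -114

Step 1. [(2*(-6*((x + 6) + 8))) + 6 = -114] 2 | LHS and 2 | -114: pull 2 out ⇒ factor: (-6*((x + 6) + 8)) + 3 = -57.
Step 2. [(-6*((x + 6) + 8)) + 3 = -57] 3 comes off first (subtract 3), so sub: -6*((x + 6) + 8) = -60.
Step 3. [-6*((x + 6) + 8) = -60] LHS = -6·(…); ÷-6 both sides, so div: (x + 6) + 8 = 10.
Step 4. [(x + 6) + 8 = 10] peel the +8: subtract 8 from each side. So sub: x + 6 = 2.
Step 5. [x + 6 = 2] +6 is outermost — subtract 6 both sides ⇒ sub: x = -4.

Answer: x ∈ {-4}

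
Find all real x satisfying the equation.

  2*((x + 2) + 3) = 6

Step 1. [2*((x + 2) + 3) = 6] leading coefficient 2: divide by 2. So div: (x + 2) + 3 = 3.
Step 2. [(x + 2) + 3 = 3] +3 is outermost — subtract 3 both sides ⇒ sub: x + 2 = 0.
Step 3. [x + 2 = 0] 2 comes off first (subtract 2). So sub: x = -2.

Answer: x ∈ {-2}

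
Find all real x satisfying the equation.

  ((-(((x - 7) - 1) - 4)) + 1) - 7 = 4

Step 1. [((-(((x - 7) - 1) - 4)) + 1) - 7 = 4] -7 is outermost — add 7 both sides. So sub: (-(((x - 7) - 1) - 4)) + 1 = 11.
Step 2. [(-(((x - 7) - 1) - 4)) + 1 = 11] +1 is outermost — subtract 1 both sides. So sub: -(((x - 7) - 1) - 4) = 10.
Step 3. [-(((x - 7) - 1) - 4) = 10] leading − — multiply by −1, so neg: ((x - 7) - 1) - 4 = -10.
Step 4. [((x - 7) - 1) - 4 = -10] peel the -4: add 4 from each side, so sub: (x - 7) - 1 = -6.
Step 5. [(x - 7) - 1 = -6] the outer -1 inverts by adding 1 ⇒ sub: x - 7 = -5.
Step 6. [x - 7 = -5] add 7: x sits inside (… - 7) ⇒ sub: x = 2.

Answer: x ∈ {2}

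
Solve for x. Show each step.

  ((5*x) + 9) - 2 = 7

Step 1. [((5*x) + 9) - 2 = 7] add 2: x sits inside (… - 2), so sub: (5*x) + 9 = 9.
Step 2. [(5*x) + 9 = 9] 9 comes off first (subtract 9), so sub: 5*x = 0.
Step 3. [5*x = 0] 5·(inner) — divide through by 5 ⇒ div: x = 0.

Answer: x ∈ {0}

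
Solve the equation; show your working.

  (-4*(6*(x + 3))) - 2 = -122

Step 1. [(-4*(6*(x + 3))) - 2 = -122] peel the -2: add 2 from each side, so sub: -4*(6*(x + 3)) = -120.
Step 2. [-4*(6*(x + 3)) = -120] LHS = -4·(…); ÷-4 both sides, so div: 6*(x + 3) = 30.
Step 3. [6*(x + 3) = 30] leading coefficient 6: divide by 6 ⇒ div: x + 3 = 5.
Step 4. [x + 3 = 5] +3 is outermost — subtract 3 both sides. So sub: x = 2.

Answer: x ∈ {2}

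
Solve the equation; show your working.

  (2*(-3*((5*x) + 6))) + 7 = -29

Step 1. [(2*(-3*((5*x) + 6))) + 7 = -29] 7 comes off first (subtract 7), so sub: 2*(-3*((5*x) + 6)) = -36.
Step 2. [2*(-3*((5*x) + 6)) = -36] LHS = 2·(…); ÷2 both sides, so div: -3*((5*x) + 6) = -18.
Step 3. [-3*((5*x) + 6) = -18] -3·(inner) — divide through by -3. So div: (5*x) + 6 = 6.
Step 4. [(5*x) + 6 = 6] the outer +6 inverts by subtracting 6, so sub: 5*x = 0.
Step 5. [5*x = 0] 5·(inner) — divide through by 5 ⇒ div: x = 0.

Answer: x ∈ {0}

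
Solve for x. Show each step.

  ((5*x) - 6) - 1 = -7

Step 1. [((5*x) - 6) - 1 = -7] the outer -1 inverts by adding 1 ⇒ sub: (5*x) - 6 = -6.
Step 2. [(5*x) - 6 = -6] peel the -6: add 6 from each side, so sub: 5*x = 0.
Step 3. [5*x = 0] 5·(inner) — divide through by 5 ⇒ div: x = 0.

Answer: x ∈ {0}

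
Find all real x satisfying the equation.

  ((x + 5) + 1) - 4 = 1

Step 1. [((x + 5) + 1) - 4 = 1] peel the -4: add 4 from each side. So sub: (x + 5) + 1 = 5.
Step 2. [(x + 5) + 1 = 5] 1 comes off first (subtract 1) ⇒ sub: x + 5 = 4.
Step 3. [x + 5 = 4] the outer +5 inverts by subtracting 5, so sub: x = -1.

Answer: x ∈ {-1}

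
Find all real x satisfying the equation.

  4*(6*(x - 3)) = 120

Step 1. [4*(6*(x - 3)) = 120] 4·(inner) — divide through by 4, so div: 6*(x - 3) = 30.
Step 2. [6*(x - 3) = 30] leading coefficient 6: divide by 6, so div: x - 3 = 5.
Step 3. [x - 3 = 5] the outer -3 inverts by adding 3, so sub: x = 8.

Answer: x ∈ {8}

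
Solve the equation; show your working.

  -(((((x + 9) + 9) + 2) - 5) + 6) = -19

Step 1. [-(((((x + 9) + 9) + 2) - 5) + 6) = -19] flip signs both sides, so neg: ((((x + 9) + 9) + 2) - 5) + 6 = 19.
Step 2. [((((x + 9) + 9) + 2) - 5) + 6 = 19] subtract 6: x sits inside (… + 6). So sub: (((x + 9) + 9) + 2) - 5 = 13.
Step 3. [(((x + 9) + 9) + 2) - 5 = 13] peel the -5: add 5 from each side, so sub: ((x + 9) + 9) + 2 = 18.
Step 4. [((x + 9) + 9) + 2 = 18] subtract 2: x sits inside (… + 2), so sub: (x + 9) + 9 = 16.
Step 5. [(x + 9) + 9 = 16] the outer +9 inverts by subtracting 9. So sub: x + 9 = 7.
Step 6. [x + 9 = 7] +9 is outermost — subtract 9 both sides ⇒ sub: x = -2.

Answer: x ∈ {-2}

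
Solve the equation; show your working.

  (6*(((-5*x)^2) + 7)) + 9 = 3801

Step 1. [(6*(((-5*x)^2) + 7)) + 9 = 3801] 9 comes off first (subtract 9), so sub: 6*(((-5*x)^2) + 7) = 3792.
Step 2. [6*(((-5*x)^2) + 7) = 3792] 6 out front; divide by 6. So div: ((-5*x)^2) + 7 = 632.
Step 3. [((-5*x)^2) + 7 = 632] the outer +7 inverts by subtracting 7 ⇒ sub: (-5*x)^2 = 625.
Step 4. [(-5*x)^2 = 625] LHS squared, RHS 625 ≥ 0: apply √ (±). So sqrt: -5*x = 25 or -25.
Step 5. [-5*x = 25 or -25] leading coefficient -5: divide by -5. So div: x = -5 or 5.

Answer: x ∈ {-5, 5}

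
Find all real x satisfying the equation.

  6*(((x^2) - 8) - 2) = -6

Step 1. [6*(((x^2) - 8) - 2) = -6] 6·(inner) — divide through by 6. So div: ((x^2) - 8) - 2 = -1.
Step 2. [((x^2) - 8) - 2 = -1] peel the -2: add 2 from each side, so sub: (x^2) - 8 = 1.
Step 3. [(x^2) - 8 = 1] the outer -8 inverts by adding 8, so sub: x^2 = 9.
Step 4. [x^2 = 9] LHS squared, RHS 9 ≥ 0: apply √ (±) ⇒ sqrt: x = 3 or -3.

Answer: x ∈ {-3, 3}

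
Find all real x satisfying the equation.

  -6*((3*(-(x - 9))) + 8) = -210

Step 1. [-6*((3*(-(x - 9))) + 8) = -210] -6·(inner) — divide through by -6 ⇒ div: (3*(-(x - 9))) + 8 = 35.
Step 2. [(3*(-(x - 9))) + 8 = 35] subtract 8: x sits inside (… + 8) ⇒ sub: 3*(-(x - 9)) = 27.
Step 3. [3*(-(x - 9)) = 27] 3·(inner) — divide through by 3 ⇒ div: -(x - 9) = 9.
Step 4. [-(x - 9) = 9] flip signs both sides, so neg: x - 9 = -9.
Step 5. [x - 9 = -9] the outer -9 inverts by adding 9, so sub: x = 0.

Answer: x ∈ {0}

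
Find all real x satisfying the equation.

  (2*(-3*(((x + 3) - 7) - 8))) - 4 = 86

Step 1. [(2*(-3*(((x + 3) - 7) - 8))) - 4 = 86] 4 comes off first (add 4) ⇒ sub: 2*(-3*(((x + 3) - 7) - 8)) = 90.
Step 2. [2*(-3*(((x + 3) - 7) - 8)) = 90] 2·(inner) — divide through by 2. So div: -3*(((x + 3) - 7) - 8) = 45.
Step 3. [-3*(((x + 3) - 7) - 8) = 45] -3 out front; divide by -3, so div: ((x + 3) - 7) - 8 = -15.
Step 4. [((x + 3) - 7) - 8 = -15] -8 is outermost — add 8 both sides, so sub: (x + 3) - 7 = -7.
Step 5. [(x + 3) - 7 = -7] 7 comes off first (add 7). So sub: x + 3 = 0.
Step 6. [x + 3 = 0] subtract 3: x sits inside (… + 3), so sub: x = -3.

Answer: x ∈ {-3}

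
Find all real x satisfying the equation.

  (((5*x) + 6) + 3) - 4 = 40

Step 1. [(((5*x) + 6) + 3) - 4 = 40] add 4: x sits inside (… - 4). So sub: ((5*x) + 6) + 3 = 44.
Step 2. [((5*x) + 6) + 3 = 44] +3 is outermost — subtract 3 both sides ⇒ sub: (5*x) + 6 = 41.
Step 3. [(5*x) + 6 = 41] subtract 6: x sits inside (… + 6), so sub: 5*x = 35.
Step 4. [5*x = 35] divide by the outer 5. So div: x = 7.

Answer: x ∈ {7}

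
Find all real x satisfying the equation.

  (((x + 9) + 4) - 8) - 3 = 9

Step 1. [(((x + 9) + 4) - 8) - 3 = 9] add 3: x sits inside (… - 3), so sub: ((x + 9) + 4) - 8 = 12.
Step 2. [((x + 9) + 4) - 8 = 12] -8 is outermost — add 8 both sides ⇒ sub: (x + 9) + 4 = 20.
Step 3. [(x + 9) + 4 = 20] peel the +4: subtract 4 from each side ⇒ sub: x + 9 = 16.
Step 4. [x + 9 = 16] peel the +9: subtract 9 from each side, so sub: x = 7.

Answer: x ∈ {7}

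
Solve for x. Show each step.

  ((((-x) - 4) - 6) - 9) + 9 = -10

Step 1. [((((-x) - 4) - 6) - 9) + 9 = -10] peel the +9: subtract 9 from each side ⇒ sub: (((-x) - 4) - 6) - 9 = -19.
Step 2. [(((-x) - 4) - 6) - 9 = -19] -9 is outermost — add 9 both sides. So sub: ((-x) - 4) - 6 = -10.
Step 3. [((-x) - 4) - 6 = -10] -6 is outermost — add 6 both sides, so sub: (-x) - 4 = -4.
Step 4. [(-x) - 4 = -4] 4 comes off first (add 4). So sub: -x = 0.
Step 5. [-x = 0] leading − — multiply by −1, so neg: x = 0.

Answer: x ∈ {0}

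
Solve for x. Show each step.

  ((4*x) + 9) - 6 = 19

Step 1. [((4*x) + 9) - 6 = 19] peel the -6: add 6 from each side. So sub: (4*x) + 9 = 25.
Step 2. [(4*x) + 9 = 25] subtract 9: x sits inside (… + 9), so sub: 4*x = 16.
Step 3. [4*x = 16] LHS = 4·(…); ÷4 both sides ⇒ div: x = 4.

Answer: x ∈ {4}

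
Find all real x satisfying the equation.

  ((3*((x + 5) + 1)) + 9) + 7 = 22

Step 1. [((3*((x + 5) + 1)) + 9) + 7 = 22] subtract 7: x sits inside (… + 7) ⇒ sub: (3*((x + 5) + 1)) + 9 = 15.
Step 2. [(3*((x + 5) + 1)) + 9 = 15] 3 | LHS and 3 | 15: pull 3 out, so factor: ((x + 5) + 1) + 3 = 5.
Step 3. [((x + 5) + 1) + 3 = 5] 3 comes off first (subtract 3), so sub: (x + 5) + 1 = 2.
Step 4. [(x + 5) + 1 = 2] subtract 1: x sits inside (… + 1), so sub: x + 5 = 1.
Step 5. [x + 5 = 1] peel the +5: subtract 5 from each side ⇒ sub: x = -4.

Answer: x ∈ {-4}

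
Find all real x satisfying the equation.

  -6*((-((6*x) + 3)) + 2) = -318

Step 1. [-6*((-((6*x) + 3)) + 2) = -318] leading coefficient -6: divide by -6. So div: (-((6*x) + 3)) + 2 = 53.
Step 2. [(-((6*x) + 3)) + 2 = 53] the outer +2 inverts by subtracting 2 ⇒ sub: -((6*x) + 3) = 51.
Step 3. [-((6*x) + 3) = 51] flip signs both sides. So neg: (6*x) + 3 = -51.
Step 4. [(6*x) + 3 = -51] +3 is outermost — subtract 3 both sides ⇒ sub: 6*x = -54.
Step 5. [6*x = -54] LHS = 6·(…); ÷6 both sides ⇒ div: x = -9.

Answer: x ∈ {-9}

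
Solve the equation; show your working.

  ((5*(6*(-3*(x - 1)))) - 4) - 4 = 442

Step 1. [((5*(6*(-3*(x - 1)))) - 4) - 4 = 442] 4 comes off first (add 4). So sub: (5*(6*(-3*(x - 1)))) - 4 = 446.
Step 2. [(5*(6*(-3*(x - 1)))) - 4 = 446] add 4: x sits inside (… - 4) ⇒ sub: 5*(6*(-3*(x - 1))) = 450.
Step 3. [5*(6*(-3*(x - 1))) = 450] divide by the outer 5. So div: 6*(-3*(x - 1)) = 90.
Step 4. [6*(-3*(x - 1)) = 90] divide by the outer 6, so div: -3*(x - 1) = 15.
Step 5. [-3*(x - 1) = 15] -3 out front; divide by -3 ⇒ div: x - 1 = -5.
Step 6. [x - 1 = -5] 1 comes off first (add 1) ⇒ sub: x = -4.

Answer: x ∈ {-4}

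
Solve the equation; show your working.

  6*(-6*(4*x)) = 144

Step 1. [6*(-6*(4*x)) = 144] leading coefficient 6: divide by 6, so div: -6*(4*x) = 24.
Step 2. [-6*(4*x) = 24] -6 out front; divide by -6, so div: 4*x = -4.
Step 3. [4*x = -4] LHS = 4·(…); ÷4 both sides ⇒ div: x = -1.

Answer: x ∈ {-1}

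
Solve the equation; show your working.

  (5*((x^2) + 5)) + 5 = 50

Step 1. [(5*((x^2) + 5)) + 5 = 50] 5 | LHS and 5 | 50: pull 5 out. So factor: ((x^2) + 5) + 1 = 10.
Step 2. [((x^2) + 5) + 1 = 10] peel the +1: subtract 1 from each side ⇒ sub: (x^2) + 5 = 9.
Step 3. [(x^2) + 5 = 9] subtract 5: x sits inside (… + 5) ⇒ sub: x^2 = 4.
Step 4. [x^2 = 4] √ both sides: 4 ≥ 0 gives two branches. So sqrt: x = 2 or -2.

Answer: x ∈ {-2, 2}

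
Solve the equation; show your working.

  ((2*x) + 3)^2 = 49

Step 1. [((2*x) + 3)^2 = 49] √ both sides: 49 ≥ 0 gives two branches. So sqrt: (2*x) + 3 = 7 or -7.
Step 2. [(2*x) + 3 = 7 or -7] +3 is outermost — subtract 3 both sides, so sub: 2*x = 4 or -10.
Step 3. [2*x = 4 or -10] 2·(inner) — divide through by 2, so div: x = 2 or -5.

Answer: x ∈ {-5, 2}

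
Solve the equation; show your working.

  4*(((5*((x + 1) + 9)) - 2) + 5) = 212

Step 1. [4*(((5*((x + 1) + 9)) - 2) + 5) = 212] divide by the outer 4 ⇒ div: ((5*((x + 1) + 9)) - 2) + 5 = 53.
Step 2. [((5*((x + 1) + 9)) - 2) + 5 = 53] +5 is outermost — subtract 5 both sides, so sub: (5*((x + 1) + 9)) - 2 = 48.
Step 3. [(5*((x + 1) + 9)) - 2 = 48] peel the -2: add 2 from each side, so sub: 5*((x + 1) + 9) = 50.
Step 4. [5*((x + 1) + 9) = 50] 5·(inner) — divide through by 5, so div: (x + 1) + 9 = 10.
Step 5. [(x + 1) + 9 = 10] the outer +9 inverts by subtracting 9, so sub: x + 1 = 1.
Step 6. [x + 1 = 1] 1 comes off first (subtract 1) ⇒ sub: x = 0.

Answer: x ∈ {0}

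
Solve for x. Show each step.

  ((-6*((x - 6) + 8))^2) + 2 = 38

Step 1. [((-6*((x - 6) + 8))^2) + 2 = 38] peel the +2: subtract 2 from each side, so sub: (-6*((x - 6) + 8))^2 = 36.
Step 2. [(-6*((x - 6) + 8))^2 = 36] 36 ≥ 0, LHS is (·)² — take ±√, so sqrt: -6*((x - 6) + 8) = 6 or -6.
Step 3. [-6*((x - 6) + 8) = 6 or -6] -6 out front; divide by -6 ⇒ div: (x - 6) + 8 = -1 or 1.
Step 4. [(x - 6) + 8 = -1 or 1] peel the +8: subtract 8 from each side ⇒ sub: x - 6 = -9 or -7.
Step 5. [x - 6 = -9 or -7] 6 comes off first (add 6), so sub: x = -3 or -1.

Answer: x ∈ {-3, -1}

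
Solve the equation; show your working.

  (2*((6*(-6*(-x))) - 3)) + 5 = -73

Step 1. [(2*((6*(-6*(-x))) - 3)) + 5 = -73] the outer +5 inverts by subtracting 5 ⇒ sub: 2*((6*(-6*(-x))) - 3) = -78.
Step 2. [2*((6*(-6*(-x))) - 3) = -78] leading coefficient 2: divide by 2. So div: (6*(-6*(-x))) - 3 = -39.
Step 3. [(6*(-6*(-x))) - 3 = -39] the outer -3 inverts by adding 3 ⇒ sub: 6*(-6*(-x)) = -36.
Step 4. [6*(-6*(-x)) = -36] leading coefficient 6: divide by 6. So div: -6*(-x) = -6.
Step 5. [-6*(-x) = -6] LHS = -6·(…); ÷-6 both sides, so div: -x = 1.
Step 6. [-x = 1] flip signs both sides. So neg: x = -1.

Answer: x ∈ {-1}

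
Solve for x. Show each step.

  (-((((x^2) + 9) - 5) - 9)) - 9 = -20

Step 1. [(-((((x^2) + 9) - 5) - 9)) - 9 = -20] add 9: x sits inside (… - 9) ⇒ sub: -((((x^2) + 9) - 5) - 9) = -11.
Step 2. [-((((x^2) + 9) - 5) - 9) = -11] flip signs both sides, so neg: (((x^2) + 9) - 5) - 9 = 11.
Step 3. [(((x^2) + 9) - 5) - 9 = 11] -9 is outermost — add 9 both sides, so sub: ((x^2) + 9) - 5 = 20.
Step 4. [((x^2) + 9) - 5 = 20] add 5: x sits inside (… - 5). So sub: (x^2) + 9 = 25.
Step 5. [(x^2) + 9 = 25] the outer +9 inverts by subtracting 9 ⇒ sub: x^2 = 16.
Step 6. [x^2 = 16] √ both sides: 16 ≥ 0 gives two branches ⇒ sqrt: x = 4 or -4.

Answer: x ∈ {-4, 4}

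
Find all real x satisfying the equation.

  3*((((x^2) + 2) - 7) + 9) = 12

Step 1. [3*((((x^2) + 2) - 7) + 9) = 12] LHS = 3·(…); ÷3 both sides ⇒ div: (((x^2) + 2) - 7) + 9 = 4.
Step 2. [(((x^2) + 2) - 7) + 9 = 4] 9 comes off first (subtract 9), so sub: ((x^2) + 2) - 7 = -5.
Step 3. [((x^2) + 2) - 7 = -5] add 7: x sits inside (… - 7) ⇒ sub: (x^2) + 2 = 2.
Step 4. [(x^2) + 2 = 2] peel the +2: subtract 2 from each side. So sub: x^2 = 0.
Step 5. [x^2 = 0] LHS squared, RHS 0 ≥ 0: apply √ (±). So sqrt: x = 0.

Answer: x ∈ {0}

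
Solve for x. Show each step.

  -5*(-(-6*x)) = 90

Step 1. [-5*(-(-6*x)) = 90] -5 out front; divide by -5 ⇒ div: -(-6*x) = -18.
Step 2. [-(-6*x) = -18] flip signs both sides. So neg: -6*x = 18.
Step 3. [-6*x = 18] leading coefficient -6: divide by -6. So div: x = -3.

Answer: x ∈ {-3}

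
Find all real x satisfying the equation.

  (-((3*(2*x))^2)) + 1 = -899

Step 1. [(-((3*(2*x))^2)) + 1 = -899] +1 is outermost — subtract 1 both sides, so sub: -((3*(2*x))^2) = -900.
Step 2. [-((3*(2*x))^2) = -900] LHS negated; negate both sides, so neg: (3*(2*x))^2 = 900.
Step 3. [(3*(2*x))^2 = 900] LHS squared, RHS 900 ≥ 0: apply √ (±). So sqrt: 3*(2*x) = 30 or -30.
Step 4. [3*(2*x) = 30 or -30] 3 out front; divide by 3 ⇒ div: 2*x = 10 or -10.
Step 5. [2*x = 10 or -10] LHS = 2·(…); ÷2 both sides. So div: x = 5 or -5.

Answer: x ∈ {-5, 5}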